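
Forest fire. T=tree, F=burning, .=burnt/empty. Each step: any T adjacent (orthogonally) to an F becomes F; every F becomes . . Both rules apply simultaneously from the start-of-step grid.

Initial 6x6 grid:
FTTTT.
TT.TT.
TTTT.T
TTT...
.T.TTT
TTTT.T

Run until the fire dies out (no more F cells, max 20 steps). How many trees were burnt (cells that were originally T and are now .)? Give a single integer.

Answer: 24

Derivation:
Step 1: +2 fires, +1 burnt (F count now 2)
Step 2: +3 fires, +2 burnt (F count now 3)
Step 3: +3 fires, +3 burnt (F count now 3)
Step 4: +4 fires, +3 burnt (F count now 4)
Step 5: +4 fires, +4 burnt (F count now 4)
Step 6: +1 fires, +4 burnt (F count now 1)
Step 7: +2 fires, +1 burnt (F count now 2)
Step 8: +1 fires, +2 burnt (F count now 1)
Step 9: +1 fires, +1 burnt (F count now 1)
Step 10: +1 fires, +1 burnt (F count now 1)
Step 11: +1 fires, +1 burnt (F count now 1)
Step 12: +1 fires, +1 burnt (F count now 1)
Step 13: +0 fires, +1 burnt (F count now 0)
Fire out after step 13
Initially T: 25, now '.': 35
Total burnt (originally-T cells now '.'): 24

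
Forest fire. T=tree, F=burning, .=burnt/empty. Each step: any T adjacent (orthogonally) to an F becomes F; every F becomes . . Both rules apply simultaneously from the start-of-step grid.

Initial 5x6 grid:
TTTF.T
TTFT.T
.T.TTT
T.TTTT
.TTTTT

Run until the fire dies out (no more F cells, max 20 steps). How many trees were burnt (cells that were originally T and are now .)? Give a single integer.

Step 1: +3 fires, +2 burnt (F count now 3)
Step 2: +4 fires, +3 burnt (F count now 4)
Step 3: +3 fires, +4 burnt (F count now 3)
Step 4: +4 fires, +3 burnt (F count now 4)
Step 5: +4 fires, +4 burnt (F count now 4)
Step 6: +3 fires, +4 burnt (F count now 3)
Step 7: +0 fires, +3 burnt (F count now 0)
Fire out after step 7
Initially T: 22, now '.': 29
Total burnt (originally-T cells now '.'): 21

Answer: 21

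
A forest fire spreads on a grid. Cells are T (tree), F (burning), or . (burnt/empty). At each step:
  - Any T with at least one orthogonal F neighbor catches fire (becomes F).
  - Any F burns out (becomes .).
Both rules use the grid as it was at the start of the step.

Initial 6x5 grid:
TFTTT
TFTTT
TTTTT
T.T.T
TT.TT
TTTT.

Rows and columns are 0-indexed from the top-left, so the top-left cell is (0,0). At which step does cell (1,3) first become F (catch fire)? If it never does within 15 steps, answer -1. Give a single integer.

Step 1: cell (1,3)='T' (+5 fires, +2 burnt)
Step 2: cell (1,3)='F' (+4 fires, +5 burnt)
  -> target ignites at step 2
Step 3: cell (1,3)='.' (+5 fires, +4 burnt)
Step 4: cell (1,3)='.' (+2 fires, +5 burnt)
Step 5: cell (1,3)='.' (+3 fires, +2 burnt)
Step 6: cell (1,3)='.' (+2 fires, +3 burnt)
Step 7: cell (1,3)='.' (+2 fires, +2 burnt)
Step 8: cell (1,3)='.' (+1 fires, +2 burnt)
Step 9: cell (1,3)='.' (+0 fires, +1 burnt)
  fire out at step 9

2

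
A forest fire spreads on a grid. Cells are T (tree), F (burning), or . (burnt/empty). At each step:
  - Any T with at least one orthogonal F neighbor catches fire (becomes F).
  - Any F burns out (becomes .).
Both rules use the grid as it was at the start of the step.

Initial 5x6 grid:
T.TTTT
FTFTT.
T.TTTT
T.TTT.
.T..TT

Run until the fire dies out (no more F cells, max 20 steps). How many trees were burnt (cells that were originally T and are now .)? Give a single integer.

Answer: 19

Derivation:
Step 1: +6 fires, +2 burnt (F count now 6)
Step 2: +5 fires, +6 burnt (F count now 5)
Step 3: +3 fires, +5 burnt (F count now 3)
Step 4: +3 fires, +3 burnt (F count now 3)
Step 5: +1 fires, +3 burnt (F count now 1)
Step 6: +1 fires, +1 burnt (F count now 1)
Step 7: +0 fires, +1 burnt (F count now 0)
Fire out after step 7
Initially T: 20, now '.': 29
Total burnt (originally-T cells now '.'): 19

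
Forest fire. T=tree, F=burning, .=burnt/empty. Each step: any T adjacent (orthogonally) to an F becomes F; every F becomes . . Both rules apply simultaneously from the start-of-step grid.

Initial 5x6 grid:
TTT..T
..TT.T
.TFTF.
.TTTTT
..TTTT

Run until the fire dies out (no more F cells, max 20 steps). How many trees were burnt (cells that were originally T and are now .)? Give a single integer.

Step 1: +5 fires, +2 burnt (F count now 5)
Step 2: +7 fires, +5 burnt (F count now 7)
Step 3: +3 fires, +7 burnt (F count now 3)
Step 4: +1 fires, +3 burnt (F count now 1)
Step 5: +0 fires, +1 burnt (F count now 0)
Fire out after step 5
Initially T: 18, now '.': 28
Total burnt (originally-T cells now '.'): 16

Answer: 16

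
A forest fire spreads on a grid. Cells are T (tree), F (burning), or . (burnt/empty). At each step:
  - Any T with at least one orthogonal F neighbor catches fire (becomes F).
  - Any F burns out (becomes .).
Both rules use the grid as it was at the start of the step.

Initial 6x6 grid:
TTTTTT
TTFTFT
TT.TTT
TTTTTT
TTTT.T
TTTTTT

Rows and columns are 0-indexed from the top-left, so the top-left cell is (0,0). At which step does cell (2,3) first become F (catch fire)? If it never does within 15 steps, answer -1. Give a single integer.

Step 1: cell (2,3)='T' (+6 fires, +2 burnt)
Step 2: cell (2,3)='F' (+8 fires, +6 burnt)
  -> target ignites at step 2
Step 3: cell (2,3)='.' (+5 fires, +8 burnt)
Step 4: cell (2,3)='.' (+5 fires, +5 burnt)
Step 5: cell (2,3)='.' (+5 fires, +5 burnt)
Step 6: cell (2,3)='.' (+3 fires, +5 burnt)
Step 7: cell (2,3)='.' (+0 fires, +3 burnt)
  fire out at step 7

2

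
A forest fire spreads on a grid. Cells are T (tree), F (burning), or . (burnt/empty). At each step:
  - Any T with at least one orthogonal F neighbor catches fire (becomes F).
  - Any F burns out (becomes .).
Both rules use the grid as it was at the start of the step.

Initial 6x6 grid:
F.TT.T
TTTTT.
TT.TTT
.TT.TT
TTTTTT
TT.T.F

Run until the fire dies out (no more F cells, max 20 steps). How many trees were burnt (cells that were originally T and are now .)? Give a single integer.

Answer: 25

Derivation:
Step 1: +2 fires, +2 burnt (F count now 2)
Step 2: +4 fires, +2 burnt (F count now 4)
Step 3: +5 fires, +4 burnt (F count now 5)
Step 4: +6 fires, +5 burnt (F count now 6)
Step 5: +5 fires, +6 burnt (F count now 5)
Step 6: +2 fires, +5 burnt (F count now 2)
Step 7: +1 fires, +2 burnt (F count now 1)
Step 8: +0 fires, +1 burnt (F count now 0)
Fire out after step 8
Initially T: 26, now '.': 35
Total burnt (originally-T cells now '.'): 25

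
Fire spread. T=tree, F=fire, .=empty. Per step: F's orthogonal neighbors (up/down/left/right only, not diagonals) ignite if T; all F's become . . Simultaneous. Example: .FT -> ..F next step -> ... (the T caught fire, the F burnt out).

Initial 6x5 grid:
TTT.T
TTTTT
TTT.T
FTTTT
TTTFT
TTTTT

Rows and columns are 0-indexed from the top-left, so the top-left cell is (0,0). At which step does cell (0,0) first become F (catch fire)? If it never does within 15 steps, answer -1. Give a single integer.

Step 1: cell (0,0)='T' (+7 fires, +2 burnt)
Step 2: cell (0,0)='T' (+8 fires, +7 burnt)
Step 3: cell (0,0)='F' (+5 fires, +8 burnt)
  -> target ignites at step 3
Step 4: cell (0,0)='.' (+3 fires, +5 burnt)
Step 5: cell (0,0)='.' (+3 fires, +3 burnt)
Step 6: cell (0,0)='.' (+0 fires, +3 burnt)
  fire out at step 6

3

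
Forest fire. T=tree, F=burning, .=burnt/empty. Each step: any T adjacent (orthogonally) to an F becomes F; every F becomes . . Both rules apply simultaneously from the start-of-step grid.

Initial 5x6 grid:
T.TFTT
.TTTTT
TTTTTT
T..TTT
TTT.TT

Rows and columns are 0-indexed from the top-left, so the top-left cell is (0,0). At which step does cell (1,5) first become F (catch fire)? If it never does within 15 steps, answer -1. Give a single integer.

Step 1: cell (1,5)='T' (+3 fires, +1 burnt)
Step 2: cell (1,5)='T' (+4 fires, +3 burnt)
Step 3: cell (1,5)='F' (+5 fires, +4 burnt)
  -> target ignites at step 3
Step 4: cell (1,5)='.' (+3 fires, +5 burnt)
Step 5: cell (1,5)='.' (+3 fires, +3 burnt)
Step 6: cell (1,5)='.' (+2 fires, +3 burnt)
Step 7: cell (1,5)='.' (+1 fires, +2 burnt)
Step 8: cell (1,5)='.' (+1 fires, +1 burnt)
Step 9: cell (1,5)='.' (+1 fires, +1 burnt)
Step 10: cell (1,5)='.' (+0 fires, +1 burnt)
  fire out at step 10

3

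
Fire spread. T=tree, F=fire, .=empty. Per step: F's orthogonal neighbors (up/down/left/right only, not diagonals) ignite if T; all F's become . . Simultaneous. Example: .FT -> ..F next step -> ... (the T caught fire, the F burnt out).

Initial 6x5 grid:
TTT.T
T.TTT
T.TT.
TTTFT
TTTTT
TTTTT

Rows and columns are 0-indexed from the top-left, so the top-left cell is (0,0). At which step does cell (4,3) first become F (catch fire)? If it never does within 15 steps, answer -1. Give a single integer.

Step 1: cell (4,3)='F' (+4 fires, +1 burnt)
  -> target ignites at step 1
Step 2: cell (4,3)='.' (+6 fires, +4 burnt)
Step 3: cell (4,3)='.' (+6 fires, +6 burnt)
Step 4: cell (4,3)='.' (+5 fires, +6 burnt)
Step 5: cell (4,3)='.' (+3 fires, +5 burnt)
Step 6: cell (4,3)='.' (+1 fires, +3 burnt)
Step 7: cell (4,3)='.' (+0 fires, +1 burnt)
  fire out at step 7

1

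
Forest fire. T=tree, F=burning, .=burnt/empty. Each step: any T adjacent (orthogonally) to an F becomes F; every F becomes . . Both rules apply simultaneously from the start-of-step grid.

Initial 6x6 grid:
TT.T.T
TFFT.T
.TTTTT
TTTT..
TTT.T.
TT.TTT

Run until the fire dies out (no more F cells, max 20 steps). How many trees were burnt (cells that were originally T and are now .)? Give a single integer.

Step 1: +5 fires, +2 burnt (F count now 5)
Step 2: +5 fires, +5 burnt (F count now 5)
Step 3: +5 fires, +5 burnt (F count now 5)
Step 4: +3 fires, +5 burnt (F count now 3)
Step 5: +2 fires, +3 burnt (F count now 2)
Step 6: +1 fires, +2 burnt (F count now 1)
Step 7: +0 fires, +1 burnt (F count now 0)
Fire out after step 7
Initially T: 25, now '.': 32
Total burnt (originally-T cells now '.'): 21

Answer: 21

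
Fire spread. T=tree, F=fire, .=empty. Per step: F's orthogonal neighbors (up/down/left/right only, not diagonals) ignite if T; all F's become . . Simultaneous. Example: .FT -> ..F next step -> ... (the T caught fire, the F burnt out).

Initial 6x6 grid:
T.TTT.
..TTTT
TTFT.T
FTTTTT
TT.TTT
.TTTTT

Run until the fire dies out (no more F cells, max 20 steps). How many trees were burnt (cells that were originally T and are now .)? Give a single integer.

Answer: 26

Derivation:
Step 1: +7 fires, +2 burnt (F count now 7)
Step 2: +4 fires, +7 burnt (F count now 4)
Step 3: +5 fires, +4 burnt (F count now 5)
Step 4: +6 fires, +5 burnt (F count now 6)
Step 5: +3 fires, +6 burnt (F count now 3)
Step 6: +1 fires, +3 burnt (F count now 1)
Step 7: +0 fires, +1 burnt (F count now 0)
Fire out after step 7
Initially T: 27, now '.': 35
Total burnt (originally-T cells now '.'): 26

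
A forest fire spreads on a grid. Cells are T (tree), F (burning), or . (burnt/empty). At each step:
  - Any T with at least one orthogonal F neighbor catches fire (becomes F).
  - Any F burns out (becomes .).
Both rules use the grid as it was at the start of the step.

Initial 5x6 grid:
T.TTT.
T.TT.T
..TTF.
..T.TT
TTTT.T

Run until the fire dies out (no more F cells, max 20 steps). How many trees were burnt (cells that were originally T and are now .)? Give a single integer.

Step 1: +2 fires, +1 burnt (F count now 2)
Step 2: +3 fires, +2 burnt (F count now 3)
Step 3: +4 fires, +3 burnt (F count now 4)
Step 4: +3 fires, +4 burnt (F count now 3)
Step 5: +2 fires, +3 burnt (F count now 2)
Step 6: +1 fires, +2 burnt (F count now 1)
Step 7: +0 fires, +1 burnt (F count now 0)
Fire out after step 7
Initially T: 18, now '.': 27
Total burnt (originally-T cells now '.'): 15

Answer: 15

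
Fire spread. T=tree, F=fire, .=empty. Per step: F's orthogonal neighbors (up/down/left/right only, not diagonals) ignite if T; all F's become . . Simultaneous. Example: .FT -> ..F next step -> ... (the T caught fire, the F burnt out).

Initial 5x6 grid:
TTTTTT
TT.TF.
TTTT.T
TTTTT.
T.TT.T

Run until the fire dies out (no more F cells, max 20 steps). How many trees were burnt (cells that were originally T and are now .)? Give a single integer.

Step 1: +2 fires, +1 burnt (F count now 2)
Step 2: +3 fires, +2 burnt (F count now 3)
Step 3: +3 fires, +3 burnt (F count now 3)
Step 4: +5 fires, +3 burnt (F count now 5)
Step 5: +5 fires, +5 burnt (F count now 5)
Step 6: +2 fires, +5 burnt (F count now 2)
Step 7: +1 fires, +2 burnt (F count now 1)
Step 8: +0 fires, +1 burnt (F count now 0)
Fire out after step 8
Initially T: 23, now '.': 28
Total burnt (originally-T cells now '.'): 21

Answer: 21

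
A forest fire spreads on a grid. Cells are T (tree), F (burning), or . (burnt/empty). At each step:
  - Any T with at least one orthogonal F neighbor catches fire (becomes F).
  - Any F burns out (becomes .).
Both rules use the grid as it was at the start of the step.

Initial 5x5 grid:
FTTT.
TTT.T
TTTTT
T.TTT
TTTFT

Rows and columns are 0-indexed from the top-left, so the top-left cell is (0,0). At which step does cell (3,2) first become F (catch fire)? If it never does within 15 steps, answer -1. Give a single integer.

Step 1: cell (3,2)='T' (+5 fires, +2 burnt)
Step 2: cell (3,2)='F' (+7 fires, +5 burnt)
  -> target ignites at step 2
Step 3: cell (3,2)='.' (+7 fires, +7 burnt)
Step 4: cell (3,2)='.' (+1 fires, +7 burnt)
Step 5: cell (3,2)='.' (+0 fires, +1 burnt)
  fire out at step 5

2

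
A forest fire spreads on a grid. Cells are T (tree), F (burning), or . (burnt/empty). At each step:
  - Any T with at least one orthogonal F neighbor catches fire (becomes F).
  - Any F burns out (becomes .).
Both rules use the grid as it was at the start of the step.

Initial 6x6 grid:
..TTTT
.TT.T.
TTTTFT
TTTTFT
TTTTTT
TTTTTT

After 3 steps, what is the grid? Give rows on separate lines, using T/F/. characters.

Step 1: 6 trees catch fire, 2 burn out
  ..TTTT
  .TT.F.
  TTTF.F
  TTTF.F
  TTTTFT
  TTTTTT
Step 2: 6 trees catch fire, 6 burn out
  ..TTFT
  .TT...
  TTF...
  TTF...
  TTTF.F
  TTTTFT
Step 3: 8 trees catch fire, 6 burn out
  ..TF.F
  .TF...
  TF....
  TF....
  TTF...
  TTTF.F

..TF.F
.TF...
TF....
TF....
TTF...
TTTF.F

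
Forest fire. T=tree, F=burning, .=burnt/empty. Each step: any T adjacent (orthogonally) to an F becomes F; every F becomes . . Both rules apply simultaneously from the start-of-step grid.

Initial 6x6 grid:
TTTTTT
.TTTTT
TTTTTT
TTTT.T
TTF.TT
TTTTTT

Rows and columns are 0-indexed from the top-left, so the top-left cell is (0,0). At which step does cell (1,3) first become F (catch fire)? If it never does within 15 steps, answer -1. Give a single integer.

Step 1: cell (1,3)='T' (+3 fires, +1 burnt)
Step 2: cell (1,3)='T' (+6 fires, +3 burnt)
Step 3: cell (1,3)='T' (+6 fires, +6 burnt)
Step 4: cell (1,3)='F' (+7 fires, +6 burnt)
  -> target ignites at step 4
Step 5: cell (1,3)='.' (+5 fires, +7 burnt)
Step 6: cell (1,3)='.' (+4 fires, +5 burnt)
Step 7: cell (1,3)='.' (+1 fires, +4 burnt)
Step 8: cell (1,3)='.' (+0 fires, +1 burnt)
  fire out at step 8

4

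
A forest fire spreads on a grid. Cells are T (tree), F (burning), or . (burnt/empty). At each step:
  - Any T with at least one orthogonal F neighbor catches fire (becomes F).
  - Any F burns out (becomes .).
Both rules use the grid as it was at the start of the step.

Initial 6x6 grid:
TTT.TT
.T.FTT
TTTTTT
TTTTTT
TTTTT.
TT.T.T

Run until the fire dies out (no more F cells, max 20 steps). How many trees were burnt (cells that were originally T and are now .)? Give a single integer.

Step 1: +2 fires, +1 burnt (F count now 2)
Step 2: +5 fires, +2 burnt (F count now 5)
Step 3: +6 fires, +5 burnt (F count now 6)
Step 4: +7 fires, +6 burnt (F count now 7)
Step 5: +3 fires, +7 burnt (F count now 3)
Step 6: +4 fires, +3 burnt (F count now 4)
Step 7: +1 fires, +4 burnt (F count now 1)
Step 8: +0 fires, +1 burnt (F count now 0)
Fire out after step 8
Initially T: 29, now '.': 35
Total burnt (originally-T cells now '.'): 28

Answer: 28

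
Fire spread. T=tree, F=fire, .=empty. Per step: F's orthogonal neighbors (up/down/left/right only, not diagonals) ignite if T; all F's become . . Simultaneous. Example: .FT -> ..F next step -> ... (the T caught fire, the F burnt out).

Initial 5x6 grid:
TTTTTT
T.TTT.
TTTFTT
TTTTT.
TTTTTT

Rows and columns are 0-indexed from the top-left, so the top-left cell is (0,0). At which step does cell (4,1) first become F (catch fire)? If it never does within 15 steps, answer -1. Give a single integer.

Step 1: cell (4,1)='T' (+4 fires, +1 burnt)
Step 2: cell (4,1)='T' (+8 fires, +4 burnt)
Step 3: cell (4,1)='T' (+6 fires, +8 burnt)
Step 4: cell (4,1)='F' (+6 fires, +6 burnt)
  -> target ignites at step 4
Step 5: cell (4,1)='.' (+2 fires, +6 burnt)
Step 6: cell (4,1)='.' (+0 fires, +2 burnt)
  fire out at step 6

4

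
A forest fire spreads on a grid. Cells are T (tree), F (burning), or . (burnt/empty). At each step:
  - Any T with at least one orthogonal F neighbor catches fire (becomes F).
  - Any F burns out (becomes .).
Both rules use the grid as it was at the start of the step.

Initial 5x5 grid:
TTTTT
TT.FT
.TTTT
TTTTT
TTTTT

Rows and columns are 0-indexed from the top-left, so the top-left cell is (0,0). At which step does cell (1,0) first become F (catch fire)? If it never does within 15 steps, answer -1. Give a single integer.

Step 1: cell (1,0)='T' (+3 fires, +1 burnt)
Step 2: cell (1,0)='T' (+5 fires, +3 burnt)
Step 3: cell (1,0)='T' (+5 fires, +5 burnt)
Step 4: cell (1,0)='T' (+5 fires, +5 burnt)
Step 5: cell (1,0)='F' (+3 fires, +5 burnt)
  -> target ignites at step 5
Step 6: cell (1,0)='.' (+1 fires, +3 burnt)
Step 7: cell (1,0)='.' (+0 fires, +1 burnt)
  fire out at step 7

5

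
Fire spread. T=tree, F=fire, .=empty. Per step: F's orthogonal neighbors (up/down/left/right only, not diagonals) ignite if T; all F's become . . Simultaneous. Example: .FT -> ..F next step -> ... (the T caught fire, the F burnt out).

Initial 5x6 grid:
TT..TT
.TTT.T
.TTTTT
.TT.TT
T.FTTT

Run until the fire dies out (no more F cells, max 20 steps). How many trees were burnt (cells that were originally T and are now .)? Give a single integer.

Step 1: +2 fires, +1 burnt (F count now 2)
Step 2: +3 fires, +2 burnt (F count now 3)
Step 3: +5 fires, +3 burnt (F count now 5)
Step 4: +4 fires, +5 burnt (F count now 4)
Step 5: +2 fires, +4 burnt (F count now 2)
Step 6: +2 fires, +2 burnt (F count now 2)
Step 7: +1 fires, +2 burnt (F count now 1)
Step 8: +1 fires, +1 burnt (F count now 1)
Step 9: +0 fires, +1 burnt (F count now 0)
Fire out after step 9
Initially T: 21, now '.': 29
Total burnt (originally-T cells now '.'): 20

Answer: 20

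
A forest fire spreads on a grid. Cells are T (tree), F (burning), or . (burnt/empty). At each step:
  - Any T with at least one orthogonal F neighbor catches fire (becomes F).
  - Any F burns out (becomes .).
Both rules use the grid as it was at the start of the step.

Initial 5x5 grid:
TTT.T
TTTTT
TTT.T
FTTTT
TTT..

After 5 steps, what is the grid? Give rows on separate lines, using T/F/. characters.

Step 1: 3 trees catch fire, 1 burn out
  TTT.T
  TTTTT
  FTT.T
  .FTTT
  FTT..
Step 2: 4 trees catch fire, 3 burn out
  TTT.T
  FTTTT
  .FT.T
  ..FTT
  .FT..
Step 3: 5 trees catch fire, 4 burn out
  FTT.T
  .FTTT
  ..F.T
  ...FT
  ..F..
Step 4: 3 trees catch fire, 5 burn out
  .FT.T
  ..FTT
  ....T
  ....F
  .....
Step 5: 3 trees catch fire, 3 burn out
  ..F.T
  ...FT
  ....F
  .....
  .....

..F.T
...FT
....F
.....
.....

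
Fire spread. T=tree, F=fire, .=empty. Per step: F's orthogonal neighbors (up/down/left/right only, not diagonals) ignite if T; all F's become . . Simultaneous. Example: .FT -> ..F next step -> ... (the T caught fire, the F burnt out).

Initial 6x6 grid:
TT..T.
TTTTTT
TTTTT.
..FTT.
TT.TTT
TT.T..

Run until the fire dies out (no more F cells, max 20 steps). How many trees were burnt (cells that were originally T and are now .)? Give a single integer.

Answer: 20

Derivation:
Step 1: +2 fires, +1 burnt (F count now 2)
Step 2: +5 fires, +2 burnt (F count now 5)
Step 3: +6 fires, +5 burnt (F count now 6)
Step 4: +4 fires, +6 burnt (F count now 4)
Step 5: +3 fires, +4 burnt (F count now 3)
Step 6: +0 fires, +3 burnt (F count now 0)
Fire out after step 6
Initially T: 24, now '.': 32
Total burnt (originally-T cells now '.'): 20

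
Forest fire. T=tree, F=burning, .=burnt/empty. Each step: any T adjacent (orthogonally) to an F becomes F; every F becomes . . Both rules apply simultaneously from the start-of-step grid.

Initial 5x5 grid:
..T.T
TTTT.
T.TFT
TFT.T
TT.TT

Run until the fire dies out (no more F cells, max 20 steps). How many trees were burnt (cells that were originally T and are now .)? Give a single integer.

Answer: 15

Derivation:
Step 1: +6 fires, +2 burnt (F count now 6)
Step 2: +4 fires, +6 burnt (F count now 4)
Step 3: +4 fires, +4 burnt (F count now 4)
Step 4: +1 fires, +4 burnt (F count now 1)
Step 5: +0 fires, +1 burnt (F count now 0)
Fire out after step 5
Initially T: 16, now '.': 24
Total burnt (originally-T cells now '.'): 15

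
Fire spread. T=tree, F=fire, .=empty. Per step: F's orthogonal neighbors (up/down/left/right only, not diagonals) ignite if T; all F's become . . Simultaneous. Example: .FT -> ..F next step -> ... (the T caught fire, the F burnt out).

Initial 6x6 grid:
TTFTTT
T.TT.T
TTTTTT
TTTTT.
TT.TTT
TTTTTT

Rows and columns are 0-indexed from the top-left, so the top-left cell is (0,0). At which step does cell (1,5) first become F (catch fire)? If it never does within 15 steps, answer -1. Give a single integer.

Step 1: cell (1,5)='T' (+3 fires, +1 burnt)
Step 2: cell (1,5)='T' (+4 fires, +3 burnt)
Step 3: cell (1,5)='T' (+5 fires, +4 burnt)
Step 4: cell (1,5)='F' (+5 fires, +5 burnt)
  -> target ignites at step 4
Step 5: cell (1,5)='.' (+5 fires, +5 burnt)
Step 6: cell (1,5)='.' (+4 fires, +5 burnt)
Step 7: cell (1,5)='.' (+4 fires, +4 burnt)
Step 8: cell (1,5)='.' (+1 fires, +4 burnt)
Step 9: cell (1,5)='.' (+0 fires, +1 burnt)
  fire out at step 9

4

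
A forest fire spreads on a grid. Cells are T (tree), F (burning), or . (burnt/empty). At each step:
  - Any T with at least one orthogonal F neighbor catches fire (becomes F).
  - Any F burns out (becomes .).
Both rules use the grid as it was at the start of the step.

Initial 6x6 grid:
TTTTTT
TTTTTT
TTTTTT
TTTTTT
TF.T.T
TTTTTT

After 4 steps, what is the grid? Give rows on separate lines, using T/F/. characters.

Step 1: 3 trees catch fire, 1 burn out
  TTTTTT
  TTTTTT
  TTTTTT
  TFTTTT
  F..T.T
  TFTTTT
Step 2: 5 trees catch fire, 3 burn out
  TTTTTT
  TTTTTT
  TFTTTT
  F.FTTT
  ...T.T
  F.FTTT
Step 3: 5 trees catch fire, 5 burn out
  TTTTTT
  TFTTTT
  F.FTTT
  ...FTT
  ...T.T
  ...FTT
Step 4: 7 trees catch fire, 5 burn out
  TFTTTT
  F.FTTT
  ...FTT
  ....FT
  ...F.T
  ....FT

TFTTTT
F.FTTT
...FTT
....FT
...F.T
....FT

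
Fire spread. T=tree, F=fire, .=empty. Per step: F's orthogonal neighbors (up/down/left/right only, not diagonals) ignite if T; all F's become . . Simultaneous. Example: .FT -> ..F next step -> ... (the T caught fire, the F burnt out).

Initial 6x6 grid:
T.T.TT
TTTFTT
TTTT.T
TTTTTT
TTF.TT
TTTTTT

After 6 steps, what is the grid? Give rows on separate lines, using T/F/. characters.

Step 1: 6 trees catch fire, 2 burn out
  T.T.TT
  TTF.FT
  TTTF.T
  TTFTTT
  TF..TT
  TTFTTT
Step 2: 10 trees catch fire, 6 burn out
  T.F.FT
  TF...F
  TTF..T
  TF.FTT
  F...TT
  TF.FTT
Step 3: 8 trees catch fire, 10 burn out
  T....F
  F.....
  TF...F
  F...FT
  ....TT
  F...FT
Step 4: 5 trees catch fire, 8 burn out
  F.....
  ......
  F.....
  .....F
  ....FT
  .....F
Step 5: 1 trees catch fire, 5 burn out
  ......
  ......
  ......
  ......
  .....F
  ......
Step 6: 0 trees catch fire, 1 burn out
  ......
  ......
  ......
  ......
  ......
  ......

......
......
......
......
......
......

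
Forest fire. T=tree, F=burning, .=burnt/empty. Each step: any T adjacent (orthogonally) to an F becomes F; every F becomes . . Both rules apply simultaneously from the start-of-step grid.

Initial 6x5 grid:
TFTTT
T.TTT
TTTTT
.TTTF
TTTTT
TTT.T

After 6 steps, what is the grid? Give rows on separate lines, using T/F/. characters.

Step 1: 5 trees catch fire, 2 burn out
  F.FTT
  T.TTT
  TTTTF
  .TTF.
  TTTTF
  TTT.T
Step 2: 8 trees catch fire, 5 burn out
  ...FT
  F.FTF
  TTTF.
  .TF..
  TTTF.
  TTT.F
Step 3: 6 trees catch fire, 8 burn out
  ....F
  ...F.
  FTF..
  .F...
  TTF..
  TTT..
Step 4: 3 trees catch fire, 6 burn out
  .....
  .....
  .F...
  .....
  TF...
  TTF..
Step 5: 2 trees catch fire, 3 burn out
  .....
  .....
  .....
  .....
  F....
  TF...
Step 6: 1 trees catch fire, 2 burn out
  .....
  .....
  .....
  .....
  .....
  F....

.....
.....
.....
.....
.....
F....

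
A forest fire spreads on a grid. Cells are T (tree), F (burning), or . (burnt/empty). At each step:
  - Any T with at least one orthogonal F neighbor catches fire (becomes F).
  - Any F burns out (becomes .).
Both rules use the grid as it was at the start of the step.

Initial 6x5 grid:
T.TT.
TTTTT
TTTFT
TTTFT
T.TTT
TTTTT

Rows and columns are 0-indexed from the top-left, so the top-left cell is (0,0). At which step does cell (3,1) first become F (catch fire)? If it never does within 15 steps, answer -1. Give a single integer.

Step 1: cell (3,1)='T' (+6 fires, +2 burnt)
Step 2: cell (3,1)='F' (+8 fires, +6 burnt)
  -> target ignites at step 2
Step 3: cell (3,1)='.' (+6 fires, +8 burnt)
Step 4: cell (3,1)='.' (+3 fires, +6 burnt)
Step 5: cell (3,1)='.' (+2 fires, +3 burnt)
Step 6: cell (3,1)='.' (+0 fires, +2 burnt)
  fire out at step 6

2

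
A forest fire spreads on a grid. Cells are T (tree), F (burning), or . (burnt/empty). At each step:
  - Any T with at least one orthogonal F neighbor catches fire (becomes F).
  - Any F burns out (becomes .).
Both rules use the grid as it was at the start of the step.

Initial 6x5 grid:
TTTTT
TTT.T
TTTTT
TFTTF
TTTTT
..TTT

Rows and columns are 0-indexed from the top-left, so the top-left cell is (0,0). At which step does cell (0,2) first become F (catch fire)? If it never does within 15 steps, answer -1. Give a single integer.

Step 1: cell (0,2)='T' (+7 fires, +2 burnt)
Step 2: cell (0,2)='T' (+9 fires, +7 burnt)
Step 3: cell (0,2)='T' (+6 fires, +9 burnt)
Step 4: cell (0,2)='F' (+3 fires, +6 burnt)
  -> target ignites at step 4
Step 5: cell (0,2)='.' (+0 fires, +3 burnt)
  fire out at step 5

4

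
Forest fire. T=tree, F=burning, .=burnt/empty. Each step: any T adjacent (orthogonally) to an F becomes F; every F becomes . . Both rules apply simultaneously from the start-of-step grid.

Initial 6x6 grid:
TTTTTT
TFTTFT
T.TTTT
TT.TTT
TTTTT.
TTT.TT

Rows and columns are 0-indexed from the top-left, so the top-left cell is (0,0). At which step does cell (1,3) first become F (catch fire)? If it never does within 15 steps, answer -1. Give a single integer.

Step 1: cell (1,3)='F' (+7 fires, +2 burnt)
  -> target ignites at step 1
Step 2: cell (1,3)='.' (+9 fires, +7 burnt)
Step 3: cell (1,3)='.' (+4 fires, +9 burnt)
Step 4: cell (1,3)='.' (+4 fires, +4 burnt)
Step 5: cell (1,3)='.' (+4 fires, +4 burnt)
Step 6: cell (1,3)='.' (+2 fires, +4 burnt)
Step 7: cell (1,3)='.' (+0 fires, +2 burnt)
  fire out at step 7

1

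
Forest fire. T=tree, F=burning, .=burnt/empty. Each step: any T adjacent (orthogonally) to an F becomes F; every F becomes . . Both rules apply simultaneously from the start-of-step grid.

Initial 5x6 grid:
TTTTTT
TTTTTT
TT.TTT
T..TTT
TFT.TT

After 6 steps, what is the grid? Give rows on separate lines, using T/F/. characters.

Step 1: 2 trees catch fire, 1 burn out
  TTTTTT
  TTTTTT
  TT.TTT
  T..TTT
  F.F.TT
Step 2: 1 trees catch fire, 2 burn out
  TTTTTT
  TTTTTT
  TT.TTT
  F..TTT
  ....TT
Step 3: 1 trees catch fire, 1 burn out
  TTTTTT
  TTTTTT
  FT.TTT
  ...TTT
  ....TT
Step 4: 2 trees catch fire, 1 burn out
  TTTTTT
  FTTTTT
  .F.TTT
  ...TTT
  ....TT
Step 5: 2 trees catch fire, 2 burn out
  FTTTTT
  .FTTTT
  ...TTT
  ...TTT
  ....TT
Step 6: 2 trees catch fire, 2 burn out
  .FTTTT
  ..FTTT
  ...TTT
  ...TTT
  ....TT

.FTTTT
..FTTT
...TTT
...TTT
....TT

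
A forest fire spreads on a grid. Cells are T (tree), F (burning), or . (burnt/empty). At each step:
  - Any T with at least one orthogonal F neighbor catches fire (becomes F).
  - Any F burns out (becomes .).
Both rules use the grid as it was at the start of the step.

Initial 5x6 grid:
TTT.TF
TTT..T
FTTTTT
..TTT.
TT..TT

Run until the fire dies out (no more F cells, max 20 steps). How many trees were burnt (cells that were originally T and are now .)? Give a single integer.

Answer: 18

Derivation:
Step 1: +4 fires, +2 burnt (F count now 4)
Step 2: +4 fires, +4 burnt (F count now 4)
Step 3: +5 fires, +4 burnt (F count now 5)
Step 4: +3 fires, +5 burnt (F count now 3)
Step 5: +1 fires, +3 burnt (F count now 1)
Step 6: +1 fires, +1 burnt (F count now 1)
Step 7: +0 fires, +1 burnt (F count now 0)
Fire out after step 7
Initially T: 20, now '.': 28
Total burnt (originally-T cells now '.'): 18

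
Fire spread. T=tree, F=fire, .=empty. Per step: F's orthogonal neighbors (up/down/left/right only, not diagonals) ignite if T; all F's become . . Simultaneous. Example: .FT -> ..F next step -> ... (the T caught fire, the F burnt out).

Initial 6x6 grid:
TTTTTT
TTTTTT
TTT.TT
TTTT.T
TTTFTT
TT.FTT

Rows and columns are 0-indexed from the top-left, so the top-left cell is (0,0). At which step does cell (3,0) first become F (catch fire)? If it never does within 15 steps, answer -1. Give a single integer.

Step 1: cell (3,0)='T' (+4 fires, +2 burnt)
Step 2: cell (3,0)='T' (+4 fires, +4 burnt)
Step 3: cell (3,0)='T' (+5 fires, +4 burnt)
Step 4: cell (3,0)='F' (+5 fires, +5 burnt)
  -> target ignites at step 4
Step 5: cell (3,0)='.' (+6 fires, +5 burnt)
Step 6: cell (3,0)='.' (+5 fires, +6 burnt)
Step 7: cell (3,0)='.' (+2 fires, +5 burnt)
Step 8: cell (3,0)='.' (+0 fires, +2 burnt)
  fire out at step 8

4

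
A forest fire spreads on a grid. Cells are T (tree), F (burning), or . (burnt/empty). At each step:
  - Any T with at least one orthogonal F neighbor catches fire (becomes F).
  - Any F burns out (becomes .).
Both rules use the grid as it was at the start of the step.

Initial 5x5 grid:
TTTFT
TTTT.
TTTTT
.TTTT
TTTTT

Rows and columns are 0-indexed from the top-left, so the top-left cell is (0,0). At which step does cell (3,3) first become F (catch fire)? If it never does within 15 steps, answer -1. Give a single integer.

Step 1: cell (3,3)='T' (+3 fires, +1 burnt)
Step 2: cell (3,3)='T' (+3 fires, +3 burnt)
Step 3: cell (3,3)='F' (+5 fires, +3 burnt)
  -> target ignites at step 3
Step 4: cell (3,3)='.' (+5 fires, +5 burnt)
Step 5: cell (3,3)='.' (+4 fires, +5 burnt)
Step 6: cell (3,3)='.' (+1 fires, +4 burnt)
Step 7: cell (3,3)='.' (+1 fires, +1 burnt)
Step 8: cell (3,3)='.' (+0 fires, +1 burnt)
  fire out at step 8

3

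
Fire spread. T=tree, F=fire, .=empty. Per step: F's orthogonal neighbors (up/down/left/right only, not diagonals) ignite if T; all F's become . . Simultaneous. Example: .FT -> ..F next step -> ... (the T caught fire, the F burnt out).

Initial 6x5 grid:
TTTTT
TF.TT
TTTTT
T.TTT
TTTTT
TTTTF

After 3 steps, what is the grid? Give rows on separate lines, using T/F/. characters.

Step 1: 5 trees catch fire, 2 burn out
  TFTTT
  F..TT
  TFTTT
  T.TTT
  TTTTF
  TTTF.
Step 2: 7 trees catch fire, 5 burn out
  F.FTT
  ...TT
  F.FTT
  T.TTF
  TTTF.
  TTF..
Step 3: 8 trees catch fire, 7 burn out
  ...FT
  ...TT
  ...FF
  F.FF.
  TTF..
  TF...

...FT
...TT
...FF
F.FF.
TTF..
TF...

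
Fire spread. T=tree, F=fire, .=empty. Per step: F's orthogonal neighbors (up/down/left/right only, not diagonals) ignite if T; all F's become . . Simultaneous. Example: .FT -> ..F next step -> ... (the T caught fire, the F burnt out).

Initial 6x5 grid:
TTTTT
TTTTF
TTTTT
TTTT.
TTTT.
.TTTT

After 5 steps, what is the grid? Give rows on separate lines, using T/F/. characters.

Step 1: 3 trees catch fire, 1 burn out
  TTTTF
  TTTF.
  TTTTF
  TTTT.
  TTTT.
  .TTTT
Step 2: 3 trees catch fire, 3 burn out
  TTTF.
  TTF..
  TTTF.
  TTTT.
  TTTT.
  .TTTT
Step 3: 4 trees catch fire, 3 burn out
  TTF..
  TF...
  TTF..
  TTTF.
  TTTT.
  .TTTT
Step 4: 5 trees catch fire, 4 burn out
  TF...
  F....
  TF...
  TTF..
  TTTF.
  .TTTT
Step 5: 5 trees catch fire, 5 burn out
  F....
  .....
  F....
  TF...
  TTF..
  .TTFT

F....
.....
F....
TF...
TTF..
.TTFT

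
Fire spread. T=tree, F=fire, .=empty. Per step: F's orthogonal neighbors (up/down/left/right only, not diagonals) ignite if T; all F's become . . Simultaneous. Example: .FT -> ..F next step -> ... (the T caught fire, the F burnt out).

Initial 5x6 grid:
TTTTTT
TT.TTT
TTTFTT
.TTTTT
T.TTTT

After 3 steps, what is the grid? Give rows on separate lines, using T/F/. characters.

Step 1: 4 trees catch fire, 1 burn out
  TTTTTT
  TT.FTT
  TTF.FT
  .TTFTT
  T.TTTT
Step 2: 7 trees catch fire, 4 burn out
  TTTFTT
  TT..FT
  TF...F
  .TF.FT
  T.TFTT
Step 3: 9 trees catch fire, 7 burn out
  TTF.FT
  TF...F
  F.....
  .F...F
  T.F.FT

TTF.FT
TF...F
F.....
.F...F
T.F.FT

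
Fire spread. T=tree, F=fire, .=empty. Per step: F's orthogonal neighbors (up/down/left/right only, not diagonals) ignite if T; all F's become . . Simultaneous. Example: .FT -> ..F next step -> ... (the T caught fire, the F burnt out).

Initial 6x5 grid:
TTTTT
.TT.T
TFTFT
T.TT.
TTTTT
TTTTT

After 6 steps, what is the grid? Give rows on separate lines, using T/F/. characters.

Step 1: 5 trees catch fire, 2 burn out
  TTTTT
  .FT.T
  F.F.F
  T.TF.
  TTTTT
  TTTTT
Step 2: 6 trees catch fire, 5 burn out
  TFTTT
  ..F.F
  .....
  F.F..
  TTTFT
  TTTTT
Step 3: 7 trees catch fire, 6 burn out
  F.FTF
  .....
  .....
  .....
  FTF.F
  TTTFT
Step 4: 5 trees catch fire, 7 burn out
  ...F.
  .....
  .....
  .....
  .F...
  FTF.F
Step 5: 1 trees catch fire, 5 burn out
  .....
  .....
  .....
  .....
  .....
  .F...
Step 6: 0 trees catch fire, 1 burn out
  .....
  .....
  .....
  .....
  .....
  .....

.....
.....
.....
.....
.....
.....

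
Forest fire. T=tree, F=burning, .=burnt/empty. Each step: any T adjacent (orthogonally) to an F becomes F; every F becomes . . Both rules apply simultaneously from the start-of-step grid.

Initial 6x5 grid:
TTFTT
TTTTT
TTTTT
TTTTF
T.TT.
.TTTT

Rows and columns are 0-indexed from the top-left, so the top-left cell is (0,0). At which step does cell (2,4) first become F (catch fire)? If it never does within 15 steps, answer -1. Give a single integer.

Step 1: cell (2,4)='F' (+5 fires, +2 burnt)
  -> target ignites at step 1
Step 2: cell (2,4)='.' (+9 fires, +5 burnt)
Step 3: cell (2,4)='.' (+5 fires, +9 burnt)
Step 4: cell (2,4)='.' (+4 fires, +5 burnt)
Step 5: cell (2,4)='.' (+2 fires, +4 burnt)
Step 6: cell (2,4)='.' (+0 fires, +2 burnt)
  fire out at step 6

1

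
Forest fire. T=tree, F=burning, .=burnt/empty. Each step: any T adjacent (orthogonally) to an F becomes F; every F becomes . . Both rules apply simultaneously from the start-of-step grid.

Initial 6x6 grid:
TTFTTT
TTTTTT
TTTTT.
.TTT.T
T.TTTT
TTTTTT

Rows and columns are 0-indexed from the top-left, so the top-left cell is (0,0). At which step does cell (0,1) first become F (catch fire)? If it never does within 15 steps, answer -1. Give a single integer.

Step 1: cell (0,1)='F' (+3 fires, +1 burnt)
  -> target ignites at step 1
Step 2: cell (0,1)='.' (+5 fires, +3 burnt)
Step 3: cell (0,1)='.' (+6 fires, +5 burnt)
Step 4: cell (0,1)='.' (+6 fires, +6 burnt)
Step 5: cell (0,1)='.' (+2 fires, +6 burnt)
Step 6: cell (0,1)='.' (+3 fires, +2 burnt)
Step 7: cell (0,1)='.' (+3 fires, +3 burnt)
Step 8: cell (0,1)='.' (+3 fires, +3 burnt)
Step 9: cell (0,1)='.' (+0 fires, +3 burnt)
  fire out at step 9

1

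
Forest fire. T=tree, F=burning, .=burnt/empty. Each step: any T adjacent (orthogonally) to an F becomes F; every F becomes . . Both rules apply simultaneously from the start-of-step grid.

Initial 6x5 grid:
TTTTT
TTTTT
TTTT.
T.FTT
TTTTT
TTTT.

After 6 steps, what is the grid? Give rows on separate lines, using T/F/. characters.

Step 1: 3 trees catch fire, 1 burn out
  TTTTT
  TTTTT
  TTFT.
  T..FT
  TTFTT
  TTTT.
Step 2: 7 trees catch fire, 3 burn out
  TTTTT
  TTFTT
  TF.F.
  T...F
  TF.FT
  TTFT.
Step 3: 8 trees catch fire, 7 burn out
  TTFTT
  TF.FT
  F....
  T....
  F...F
  TF.F.
Step 4: 6 trees catch fire, 8 burn out
  TF.FT
  F...F
  .....
  F....
  .....
  F....
Step 5: 2 trees catch fire, 6 burn out
  F...F
  .....
  .....
  .....
  .....
  .....
Step 6: 0 trees catch fire, 2 burn out
  .....
  .....
  .....
  .....
  .....
  .....

.....
.....
.....
.....
.....
.....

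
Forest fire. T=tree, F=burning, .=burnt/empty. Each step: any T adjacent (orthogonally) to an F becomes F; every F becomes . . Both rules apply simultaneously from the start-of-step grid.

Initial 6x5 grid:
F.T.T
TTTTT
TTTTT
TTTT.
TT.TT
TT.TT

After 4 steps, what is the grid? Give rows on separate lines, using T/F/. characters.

Step 1: 1 trees catch fire, 1 burn out
  ..T.T
  FTTTT
  TTTTT
  TTTT.
  TT.TT
  TT.TT
Step 2: 2 trees catch fire, 1 burn out
  ..T.T
  .FTTT
  FTTTT
  TTTT.
  TT.TT
  TT.TT
Step 3: 3 trees catch fire, 2 burn out
  ..T.T
  ..FTT
  .FTTT
  FTTT.
  TT.TT
  TT.TT
Step 4: 5 trees catch fire, 3 burn out
  ..F.T
  ...FT
  ..FTT
  .FTT.
  FT.TT
  TT.TT

..F.T
...FT
..FTT
.FTT.
FT.TT
TT.TT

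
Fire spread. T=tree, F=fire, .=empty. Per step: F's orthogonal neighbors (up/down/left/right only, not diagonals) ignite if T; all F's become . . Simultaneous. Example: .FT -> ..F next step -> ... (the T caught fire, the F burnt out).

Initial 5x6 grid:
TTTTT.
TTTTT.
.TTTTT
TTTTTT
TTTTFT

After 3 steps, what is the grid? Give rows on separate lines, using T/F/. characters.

Step 1: 3 trees catch fire, 1 burn out
  TTTTT.
  TTTTT.
  .TTTTT
  TTTTFT
  TTTF.F
Step 2: 4 trees catch fire, 3 burn out
  TTTTT.
  TTTTT.
  .TTTFT
  TTTF.F
  TTF...
Step 3: 5 trees catch fire, 4 burn out
  TTTTT.
  TTTTF.
  .TTF.F
  TTF...
  TF....

TTTTT.
TTTTF.
.TTF.F
TTF...
TF....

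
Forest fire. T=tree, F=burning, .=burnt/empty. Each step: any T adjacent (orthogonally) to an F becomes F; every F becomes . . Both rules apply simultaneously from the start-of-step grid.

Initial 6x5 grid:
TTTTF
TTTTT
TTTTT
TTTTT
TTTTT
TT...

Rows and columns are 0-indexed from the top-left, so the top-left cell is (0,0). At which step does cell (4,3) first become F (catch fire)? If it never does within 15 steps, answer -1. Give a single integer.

Step 1: cell (4,3)='T' (+2 fires, +1 burnt)
Step 2: cell (4,3)='T' (+3 fires, +2 burnt)
Step 3: cell (4,3)='T' (+4 fires, +3 burnt)
Step 4: cell (4,3)='T' (+5 fires, +4 burnt)
Step 5: cell (4,3)='F' (+4 fires, +5 burnt)
  -> target ignites at step 5
Step 6: cell (4,3)='.' (+3 fires, +4 burnt)
Step 7: cell (4,3)='.' (+2 fires, +3 burnt)
Step 8: cell (4,3)='.' (+2 fires, +2 burnt)
Step 9: cell (4,3)='.' (+1 fires, +2 burnt)
Step 10: cell (4,3)='.' (+0 fires, +1 burnt)
  fire out at step 10

5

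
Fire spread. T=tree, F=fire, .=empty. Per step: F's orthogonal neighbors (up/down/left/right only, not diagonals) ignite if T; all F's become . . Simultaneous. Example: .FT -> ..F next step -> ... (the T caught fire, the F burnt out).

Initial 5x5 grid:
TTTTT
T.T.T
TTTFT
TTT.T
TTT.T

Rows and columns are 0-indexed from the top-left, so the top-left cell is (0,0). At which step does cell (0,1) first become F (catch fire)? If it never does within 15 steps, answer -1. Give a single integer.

Step 1: cell (0,1)='T' (+2 fires, +1 burnt)
Step 2: cell (0,1)='T' (+5 fires, +2 burnt)
Step 3: cell (0,1)='T' (+6 fires, +5 burnt)
Step 4: cell (0,1)='F' (+5 fires, +6 burnt)
  -> target ignites at step 4
Step 5: cell (0,1)='.' (+2 fires, +5 burnt)
Step 6: cell (0,1)='.' (+0 fires, +2 burnt)
  fire out at step 6

4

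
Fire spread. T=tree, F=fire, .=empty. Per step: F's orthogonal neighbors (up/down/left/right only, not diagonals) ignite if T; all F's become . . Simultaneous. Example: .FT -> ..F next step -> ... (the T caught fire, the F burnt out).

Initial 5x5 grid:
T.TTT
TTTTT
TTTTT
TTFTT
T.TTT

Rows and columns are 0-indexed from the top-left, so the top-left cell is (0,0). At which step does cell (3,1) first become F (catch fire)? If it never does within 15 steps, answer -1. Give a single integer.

Step 1: cell (3,1)='F' (+4 fires, +1 burnt)
  -> target ignites at step 1
Step 2: cell (3,1)='.' (+6 fires, +4 burnt)
Step 3: cell (3,1)='.' (+7 fires, +6 burnt)
Step 4: cell (3,1)='.' (+3 fires, +7 burnt)
Step 5: cell (3,1)='.' (+2 fires, +3 burnt)
Step 6: cell (3,1)='.' (+0 fires, +2 burnt)
  fire out at step 6

1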